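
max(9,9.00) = 9.00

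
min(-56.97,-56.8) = -56.97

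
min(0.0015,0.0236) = 0.0015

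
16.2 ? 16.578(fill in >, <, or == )<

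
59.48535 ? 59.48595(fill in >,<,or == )<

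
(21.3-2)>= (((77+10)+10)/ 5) False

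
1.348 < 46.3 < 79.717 True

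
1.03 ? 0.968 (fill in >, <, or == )>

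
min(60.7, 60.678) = 60.678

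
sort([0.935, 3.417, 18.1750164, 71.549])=[0.935, 3.417, 18.1750164, 71.549]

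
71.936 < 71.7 False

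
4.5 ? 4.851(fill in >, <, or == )<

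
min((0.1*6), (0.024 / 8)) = 0.003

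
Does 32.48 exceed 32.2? Yes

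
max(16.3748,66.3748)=66.3748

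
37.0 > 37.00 False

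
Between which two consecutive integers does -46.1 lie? -47 and -46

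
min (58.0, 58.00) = 58.0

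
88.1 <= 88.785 True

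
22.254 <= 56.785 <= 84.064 True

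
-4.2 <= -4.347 False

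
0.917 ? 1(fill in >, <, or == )<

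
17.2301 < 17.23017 True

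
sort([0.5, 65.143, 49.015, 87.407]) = [0.5, 49.015, 65.143, 87.407]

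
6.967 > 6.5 True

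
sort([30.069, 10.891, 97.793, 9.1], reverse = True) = [97.793, 30.069, 10.891, 9.1]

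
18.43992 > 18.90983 False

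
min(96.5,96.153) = 96.153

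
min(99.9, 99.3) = 99.3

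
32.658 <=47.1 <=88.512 True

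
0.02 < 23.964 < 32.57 True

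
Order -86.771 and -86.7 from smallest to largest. -86.771, -86.7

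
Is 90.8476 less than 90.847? No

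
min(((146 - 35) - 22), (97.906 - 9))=88.906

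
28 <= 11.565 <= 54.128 False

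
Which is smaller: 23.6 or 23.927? 23.6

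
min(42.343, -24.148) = -24.148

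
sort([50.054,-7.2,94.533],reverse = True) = [94.533,50.054,-7.2]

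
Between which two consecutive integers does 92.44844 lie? 92 and 93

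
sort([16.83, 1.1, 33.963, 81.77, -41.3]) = [-41.3, 1.1, 16.83, 33.963, 81.77]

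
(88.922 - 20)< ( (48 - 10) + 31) True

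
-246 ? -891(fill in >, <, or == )>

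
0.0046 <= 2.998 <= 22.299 True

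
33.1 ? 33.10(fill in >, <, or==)==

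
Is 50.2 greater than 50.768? No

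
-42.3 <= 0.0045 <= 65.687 True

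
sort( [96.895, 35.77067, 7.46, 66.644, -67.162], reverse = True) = [96.895, 66.644, 35.77067, 7.46, -67.162]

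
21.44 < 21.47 True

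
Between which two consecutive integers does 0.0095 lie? 0 and 1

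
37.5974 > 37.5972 True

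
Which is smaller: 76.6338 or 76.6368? 76.6338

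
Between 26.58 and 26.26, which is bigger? 26.58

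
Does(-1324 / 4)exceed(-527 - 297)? Yes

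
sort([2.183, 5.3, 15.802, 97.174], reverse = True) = [97.174, 15.802, 5.3, 2.183]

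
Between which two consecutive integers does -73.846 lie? -74 and -73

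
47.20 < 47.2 False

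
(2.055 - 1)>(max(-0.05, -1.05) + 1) True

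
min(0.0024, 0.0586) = 0.0024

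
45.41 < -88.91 False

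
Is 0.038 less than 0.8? Yes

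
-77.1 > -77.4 True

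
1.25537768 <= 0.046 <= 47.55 False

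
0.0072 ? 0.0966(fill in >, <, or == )<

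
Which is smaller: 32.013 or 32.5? 32.013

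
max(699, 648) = 699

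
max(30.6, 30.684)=30.684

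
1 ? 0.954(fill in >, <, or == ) >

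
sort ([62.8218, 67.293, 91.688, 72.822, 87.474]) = [62.8218, 67.293, 72.822, 87.474, 91.688]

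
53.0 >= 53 True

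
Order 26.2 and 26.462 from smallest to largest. 26.2, 26.462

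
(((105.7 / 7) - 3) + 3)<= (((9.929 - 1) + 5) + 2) True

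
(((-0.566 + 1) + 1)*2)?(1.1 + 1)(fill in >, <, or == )>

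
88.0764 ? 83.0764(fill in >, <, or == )>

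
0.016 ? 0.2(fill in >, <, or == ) <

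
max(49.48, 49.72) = 49.72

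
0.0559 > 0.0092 True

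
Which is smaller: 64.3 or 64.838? 64.3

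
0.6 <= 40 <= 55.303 True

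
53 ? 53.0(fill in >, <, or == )==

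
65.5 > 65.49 True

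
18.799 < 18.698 False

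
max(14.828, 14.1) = 14.828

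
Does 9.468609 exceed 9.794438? No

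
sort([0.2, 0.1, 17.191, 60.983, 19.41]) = [0.1, 0.2, 17.191, 19.41, 60.983]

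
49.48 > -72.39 True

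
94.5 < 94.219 False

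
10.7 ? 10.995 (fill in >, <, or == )<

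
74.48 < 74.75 True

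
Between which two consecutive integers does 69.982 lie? 69 and 70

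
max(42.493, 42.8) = 42.8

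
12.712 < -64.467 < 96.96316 False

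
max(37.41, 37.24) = 37.41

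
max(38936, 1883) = 38936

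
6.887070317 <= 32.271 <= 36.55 True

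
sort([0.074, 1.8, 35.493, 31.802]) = [0.074, 1.8, 31.802, 35.493]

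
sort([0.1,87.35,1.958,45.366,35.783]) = [0.1,1.958,35.783,45.366,87.35]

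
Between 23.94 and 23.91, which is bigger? 23.94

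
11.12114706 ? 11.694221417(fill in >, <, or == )<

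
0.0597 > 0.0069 True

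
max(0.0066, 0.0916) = 0.0916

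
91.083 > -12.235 True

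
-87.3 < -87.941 False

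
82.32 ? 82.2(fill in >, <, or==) >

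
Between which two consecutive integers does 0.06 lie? 0 and 1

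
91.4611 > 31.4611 True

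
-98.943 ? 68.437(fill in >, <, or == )<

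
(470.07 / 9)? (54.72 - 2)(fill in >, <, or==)<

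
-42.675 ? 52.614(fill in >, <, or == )<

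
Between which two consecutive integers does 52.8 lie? 52 and 53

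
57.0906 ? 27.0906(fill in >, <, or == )>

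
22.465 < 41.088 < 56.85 True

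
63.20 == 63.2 True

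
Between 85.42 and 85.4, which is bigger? 85.42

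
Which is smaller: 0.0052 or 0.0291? 0.0052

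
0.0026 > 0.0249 False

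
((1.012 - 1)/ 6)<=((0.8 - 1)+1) True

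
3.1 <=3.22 True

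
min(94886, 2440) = 2440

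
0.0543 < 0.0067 False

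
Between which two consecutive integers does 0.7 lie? 0 and 1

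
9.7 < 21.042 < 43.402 True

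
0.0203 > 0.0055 True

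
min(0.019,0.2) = 0.019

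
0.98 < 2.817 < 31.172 True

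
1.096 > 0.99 True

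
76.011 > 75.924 True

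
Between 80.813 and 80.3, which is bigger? 80.813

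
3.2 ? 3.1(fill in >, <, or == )>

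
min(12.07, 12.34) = 12.07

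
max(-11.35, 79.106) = 79.106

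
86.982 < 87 True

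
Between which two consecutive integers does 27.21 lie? 27 and 28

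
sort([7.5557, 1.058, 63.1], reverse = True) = [63.1, 7.5557, 1.058]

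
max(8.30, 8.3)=8.3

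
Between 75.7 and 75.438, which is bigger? 75.7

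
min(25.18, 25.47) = 25.18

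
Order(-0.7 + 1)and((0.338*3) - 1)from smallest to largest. ((0.338*3) - 1), (-0.7 + 1)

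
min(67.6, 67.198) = 67.198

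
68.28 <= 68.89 True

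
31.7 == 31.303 False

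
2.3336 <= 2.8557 True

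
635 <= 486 False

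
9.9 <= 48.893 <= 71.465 True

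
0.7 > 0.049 True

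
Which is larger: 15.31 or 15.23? 15.31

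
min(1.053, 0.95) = 0.95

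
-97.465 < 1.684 True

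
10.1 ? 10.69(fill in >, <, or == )<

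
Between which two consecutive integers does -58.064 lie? -59 and -58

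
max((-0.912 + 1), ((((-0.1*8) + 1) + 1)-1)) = 0.2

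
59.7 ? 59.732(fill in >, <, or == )<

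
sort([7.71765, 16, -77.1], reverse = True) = [16, 7.71765, -77.1]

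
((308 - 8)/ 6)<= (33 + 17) True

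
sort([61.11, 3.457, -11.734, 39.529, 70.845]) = [-11.734, 3.457, 39.529, 61.11, 70.845]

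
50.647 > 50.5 True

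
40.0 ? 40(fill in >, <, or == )==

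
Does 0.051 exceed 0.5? No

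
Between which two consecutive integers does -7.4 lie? -8 and -7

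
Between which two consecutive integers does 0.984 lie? 0 and 1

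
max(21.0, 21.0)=21.0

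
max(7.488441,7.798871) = 7.798871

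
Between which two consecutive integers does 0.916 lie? 0 and 1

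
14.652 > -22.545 True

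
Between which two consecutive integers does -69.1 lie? -70 and -69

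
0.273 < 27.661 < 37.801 True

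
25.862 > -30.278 True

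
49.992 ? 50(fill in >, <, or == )<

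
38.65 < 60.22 True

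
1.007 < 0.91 False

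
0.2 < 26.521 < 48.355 True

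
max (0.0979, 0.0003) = 0.0979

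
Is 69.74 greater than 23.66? Yes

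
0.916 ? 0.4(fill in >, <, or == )>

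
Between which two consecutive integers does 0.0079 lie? 0 and 1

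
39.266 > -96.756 True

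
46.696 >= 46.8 False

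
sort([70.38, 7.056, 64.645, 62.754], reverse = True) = [70.38, 64.645, 62.754, 7.056]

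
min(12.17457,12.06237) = 12.06237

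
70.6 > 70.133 True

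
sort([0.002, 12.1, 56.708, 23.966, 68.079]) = [0.002, 12.1, 23.966, 56.708, 68.079]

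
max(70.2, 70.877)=70.877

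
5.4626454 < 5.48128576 True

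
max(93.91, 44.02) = 93.91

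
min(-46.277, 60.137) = -46.277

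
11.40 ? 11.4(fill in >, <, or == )==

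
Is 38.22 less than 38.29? Yes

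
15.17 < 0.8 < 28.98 False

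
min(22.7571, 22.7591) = 22.7571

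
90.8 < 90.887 True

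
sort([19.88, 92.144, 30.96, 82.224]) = [19.88, 30.96, 82.224, 92.144]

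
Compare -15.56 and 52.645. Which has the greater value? 52.645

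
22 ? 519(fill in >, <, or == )<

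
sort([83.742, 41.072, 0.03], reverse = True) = [83.742, 41.072, 0.03]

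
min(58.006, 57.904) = 57.904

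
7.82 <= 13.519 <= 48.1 True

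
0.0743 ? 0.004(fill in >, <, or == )>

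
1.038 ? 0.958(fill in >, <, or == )>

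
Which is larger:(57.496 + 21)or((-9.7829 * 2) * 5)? (57.496 + 21)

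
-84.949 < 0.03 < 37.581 True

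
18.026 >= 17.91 True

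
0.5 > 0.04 True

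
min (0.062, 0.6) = 0.062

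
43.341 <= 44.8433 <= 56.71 True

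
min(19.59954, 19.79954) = 19.59954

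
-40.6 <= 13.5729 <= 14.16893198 True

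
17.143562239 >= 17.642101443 False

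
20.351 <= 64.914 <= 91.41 True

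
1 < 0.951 False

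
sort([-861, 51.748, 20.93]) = [-861, 20.93, 51.748]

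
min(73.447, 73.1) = 73.1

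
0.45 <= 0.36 False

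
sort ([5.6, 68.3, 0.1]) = [0.1, 5.6, 68.3]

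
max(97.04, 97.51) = 97.51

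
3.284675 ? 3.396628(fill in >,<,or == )<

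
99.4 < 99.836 True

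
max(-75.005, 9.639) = 9.639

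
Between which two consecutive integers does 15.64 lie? 15 and 16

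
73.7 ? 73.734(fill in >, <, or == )<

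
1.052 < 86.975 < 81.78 False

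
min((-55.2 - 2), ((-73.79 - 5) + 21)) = -57.79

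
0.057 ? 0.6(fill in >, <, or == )<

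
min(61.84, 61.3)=61.3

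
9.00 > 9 False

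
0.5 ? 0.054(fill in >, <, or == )>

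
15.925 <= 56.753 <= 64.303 True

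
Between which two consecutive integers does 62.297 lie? 62 and 63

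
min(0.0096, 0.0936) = 0.0096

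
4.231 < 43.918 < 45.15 True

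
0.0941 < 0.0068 False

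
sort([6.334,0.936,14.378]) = [0.936,6.334,14.378]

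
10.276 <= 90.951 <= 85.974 False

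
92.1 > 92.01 True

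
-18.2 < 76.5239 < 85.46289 True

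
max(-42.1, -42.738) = -42.1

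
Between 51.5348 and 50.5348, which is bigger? 51.5348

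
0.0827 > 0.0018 True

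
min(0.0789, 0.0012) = 0.0012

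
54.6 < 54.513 False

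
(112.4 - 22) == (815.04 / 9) False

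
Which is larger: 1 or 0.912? 1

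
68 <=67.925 False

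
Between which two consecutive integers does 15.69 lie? 15 and 16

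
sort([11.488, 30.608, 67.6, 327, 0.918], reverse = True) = [327, 67.6, 30.608, 11.488, 0.918]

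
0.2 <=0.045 False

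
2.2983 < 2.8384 True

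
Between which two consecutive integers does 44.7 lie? 44 and 45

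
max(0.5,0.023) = 0.5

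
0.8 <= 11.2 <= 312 True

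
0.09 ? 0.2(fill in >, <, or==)<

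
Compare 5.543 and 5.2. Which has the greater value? 5.543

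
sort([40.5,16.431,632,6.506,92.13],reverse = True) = [632,92.13,40.5,16.431,6.506]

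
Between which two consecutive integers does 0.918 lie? 0 and 1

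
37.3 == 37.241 False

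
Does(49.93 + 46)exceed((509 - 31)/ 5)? Yes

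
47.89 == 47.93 False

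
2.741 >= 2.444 True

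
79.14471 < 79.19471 True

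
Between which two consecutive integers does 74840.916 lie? 74840 and 74841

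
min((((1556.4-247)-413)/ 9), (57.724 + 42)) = 99.6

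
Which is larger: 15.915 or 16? 16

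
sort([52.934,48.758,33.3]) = [33.3,48.758,52.934]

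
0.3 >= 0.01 True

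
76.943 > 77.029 False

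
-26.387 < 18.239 True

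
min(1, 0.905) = 0.905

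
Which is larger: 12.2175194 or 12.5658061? 12.5658061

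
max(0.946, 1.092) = 1.092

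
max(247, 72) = 247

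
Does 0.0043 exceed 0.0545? No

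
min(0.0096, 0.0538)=0.0096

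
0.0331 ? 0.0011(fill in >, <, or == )>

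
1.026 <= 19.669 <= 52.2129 True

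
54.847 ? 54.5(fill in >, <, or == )>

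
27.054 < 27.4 True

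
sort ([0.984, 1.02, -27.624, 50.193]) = [-27.624, 0.984, 1.02, 50.193]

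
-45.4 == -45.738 False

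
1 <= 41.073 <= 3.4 False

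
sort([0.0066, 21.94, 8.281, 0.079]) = [0.0066, 0.079, 8.281, 21.94]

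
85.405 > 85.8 False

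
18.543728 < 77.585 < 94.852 True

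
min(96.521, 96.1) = 96.1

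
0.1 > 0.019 True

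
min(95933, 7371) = 7371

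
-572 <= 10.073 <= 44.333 True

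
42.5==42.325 False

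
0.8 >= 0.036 True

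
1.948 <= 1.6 False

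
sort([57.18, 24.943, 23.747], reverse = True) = [57.18, 24.943, 23.747]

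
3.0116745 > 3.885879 False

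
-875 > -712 False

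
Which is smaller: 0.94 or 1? 0.94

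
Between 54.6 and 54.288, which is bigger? 54.6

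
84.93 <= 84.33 False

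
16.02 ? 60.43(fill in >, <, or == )<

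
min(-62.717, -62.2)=-62.717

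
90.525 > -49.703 True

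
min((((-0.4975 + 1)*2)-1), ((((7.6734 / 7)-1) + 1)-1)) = 0.005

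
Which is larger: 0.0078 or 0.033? 0.033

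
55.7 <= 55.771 True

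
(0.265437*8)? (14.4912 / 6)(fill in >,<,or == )<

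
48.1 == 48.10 True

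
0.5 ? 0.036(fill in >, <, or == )>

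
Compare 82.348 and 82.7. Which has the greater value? 82.7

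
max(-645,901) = 901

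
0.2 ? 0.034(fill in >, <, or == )>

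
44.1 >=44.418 False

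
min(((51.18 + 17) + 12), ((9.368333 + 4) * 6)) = 80.18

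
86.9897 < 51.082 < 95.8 False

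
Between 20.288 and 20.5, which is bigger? 20.5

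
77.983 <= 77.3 False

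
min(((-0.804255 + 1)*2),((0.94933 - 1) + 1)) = 0.39149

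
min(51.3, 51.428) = 51.3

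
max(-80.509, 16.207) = 16.207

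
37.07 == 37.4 False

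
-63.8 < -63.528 True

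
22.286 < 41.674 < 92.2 True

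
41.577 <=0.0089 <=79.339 False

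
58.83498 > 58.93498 False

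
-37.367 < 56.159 True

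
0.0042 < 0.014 True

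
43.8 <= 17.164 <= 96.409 False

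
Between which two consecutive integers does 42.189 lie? 42 and 43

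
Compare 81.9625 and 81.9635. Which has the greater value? 81.9635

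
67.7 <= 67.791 True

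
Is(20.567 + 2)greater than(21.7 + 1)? No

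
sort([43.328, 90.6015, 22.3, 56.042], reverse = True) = [90.6015, 56.042, 43.328, 22.3]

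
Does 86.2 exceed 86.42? No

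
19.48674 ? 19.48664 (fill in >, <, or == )>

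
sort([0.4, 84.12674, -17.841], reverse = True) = [84.12674, 0.4, -17.841]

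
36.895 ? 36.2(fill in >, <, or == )>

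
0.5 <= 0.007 False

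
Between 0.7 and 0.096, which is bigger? 0.7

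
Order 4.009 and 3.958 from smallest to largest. 3.958, 4.009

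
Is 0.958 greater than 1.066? No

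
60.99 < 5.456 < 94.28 False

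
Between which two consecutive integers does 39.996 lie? 39 and 40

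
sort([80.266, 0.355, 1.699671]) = [0.355, 1.699671, 80.266]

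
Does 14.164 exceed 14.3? No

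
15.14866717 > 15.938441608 False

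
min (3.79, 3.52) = 3.52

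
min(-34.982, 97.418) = -34.982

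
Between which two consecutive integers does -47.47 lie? -48 and -47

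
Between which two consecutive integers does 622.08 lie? 622 and 623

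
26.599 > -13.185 True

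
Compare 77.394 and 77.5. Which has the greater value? 77.5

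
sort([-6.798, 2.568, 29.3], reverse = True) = [29.3, 2.568, -6.798]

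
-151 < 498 True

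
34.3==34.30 True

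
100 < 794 True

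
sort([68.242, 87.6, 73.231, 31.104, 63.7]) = [31.104, 63.7, 68.242, 73.231, 87.6]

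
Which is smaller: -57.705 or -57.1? -57.705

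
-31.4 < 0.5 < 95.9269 True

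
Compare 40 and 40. They are equal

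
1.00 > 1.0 False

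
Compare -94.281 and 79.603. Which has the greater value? 79.603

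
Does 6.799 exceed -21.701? Yes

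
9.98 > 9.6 True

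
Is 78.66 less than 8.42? No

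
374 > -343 True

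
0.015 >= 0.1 False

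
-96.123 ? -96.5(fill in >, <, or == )>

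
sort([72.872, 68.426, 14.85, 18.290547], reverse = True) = [72.872, 68.426, 18.290547, 14.85]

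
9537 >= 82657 False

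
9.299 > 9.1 True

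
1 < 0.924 False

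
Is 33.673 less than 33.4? No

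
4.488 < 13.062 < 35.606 True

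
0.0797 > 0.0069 True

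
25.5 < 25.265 False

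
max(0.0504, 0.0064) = 0.0504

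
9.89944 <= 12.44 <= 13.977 True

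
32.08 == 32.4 False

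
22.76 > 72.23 False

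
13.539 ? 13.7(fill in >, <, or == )<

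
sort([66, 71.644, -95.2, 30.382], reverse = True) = [71.644, 66, 30.382, -95.2]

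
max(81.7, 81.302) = 81.7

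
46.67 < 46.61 False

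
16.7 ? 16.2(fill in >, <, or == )>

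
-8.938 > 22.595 False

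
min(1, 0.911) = 0.911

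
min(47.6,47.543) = 47.543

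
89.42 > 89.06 True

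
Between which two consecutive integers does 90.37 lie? 90 and 91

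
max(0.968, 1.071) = 1.071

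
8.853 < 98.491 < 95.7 False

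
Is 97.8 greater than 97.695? Yes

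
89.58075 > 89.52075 True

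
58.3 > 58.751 False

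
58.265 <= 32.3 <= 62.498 False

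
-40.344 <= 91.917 True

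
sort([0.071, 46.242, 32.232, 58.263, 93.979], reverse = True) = [93.979, 58.263, 46.242, 32.232, 0.071]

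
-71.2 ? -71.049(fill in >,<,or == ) <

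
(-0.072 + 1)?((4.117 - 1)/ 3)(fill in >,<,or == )<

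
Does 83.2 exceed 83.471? No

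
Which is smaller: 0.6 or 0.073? 0.073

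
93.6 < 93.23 False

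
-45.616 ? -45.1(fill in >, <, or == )<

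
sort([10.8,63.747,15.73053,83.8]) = [10.8,15.73053,63.747,83.8]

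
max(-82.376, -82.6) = -82.376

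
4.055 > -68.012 True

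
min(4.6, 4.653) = 4.6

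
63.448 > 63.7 False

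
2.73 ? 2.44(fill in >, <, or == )>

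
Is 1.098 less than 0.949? No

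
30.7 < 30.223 False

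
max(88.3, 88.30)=88.30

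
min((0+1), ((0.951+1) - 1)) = 0.951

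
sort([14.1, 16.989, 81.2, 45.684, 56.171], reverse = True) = [81.2, 56.171, 45.684, 16.989, 14.1]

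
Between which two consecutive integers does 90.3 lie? 90 and 91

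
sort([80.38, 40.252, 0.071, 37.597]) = [0.071, 37.597, 40.252, 80.38]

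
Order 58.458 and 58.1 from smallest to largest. 58.1, 58.458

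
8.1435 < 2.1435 False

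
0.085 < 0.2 True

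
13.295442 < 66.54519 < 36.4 False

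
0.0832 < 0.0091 False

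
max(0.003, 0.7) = 0.7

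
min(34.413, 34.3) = 34.3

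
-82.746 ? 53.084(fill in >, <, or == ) <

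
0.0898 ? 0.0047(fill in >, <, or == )>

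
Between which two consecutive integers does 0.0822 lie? 0 and 1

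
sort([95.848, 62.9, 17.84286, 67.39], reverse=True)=[95.848, 67.39, 62.9, 17.84286]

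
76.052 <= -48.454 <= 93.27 False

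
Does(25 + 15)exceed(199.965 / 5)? Yes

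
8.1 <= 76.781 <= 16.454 False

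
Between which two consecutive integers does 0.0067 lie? 0 and 1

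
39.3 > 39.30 False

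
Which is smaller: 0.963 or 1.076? 0.963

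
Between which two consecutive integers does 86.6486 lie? 86 and 87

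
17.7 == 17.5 False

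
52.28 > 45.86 True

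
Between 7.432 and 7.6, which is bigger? 7.6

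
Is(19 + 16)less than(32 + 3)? No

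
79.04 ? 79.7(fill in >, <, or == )<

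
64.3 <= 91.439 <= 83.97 False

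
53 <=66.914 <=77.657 True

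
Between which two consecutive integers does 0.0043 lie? 0 and 1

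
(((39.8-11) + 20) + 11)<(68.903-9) True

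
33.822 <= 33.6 False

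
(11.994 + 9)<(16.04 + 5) True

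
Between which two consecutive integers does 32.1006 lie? 32 and 33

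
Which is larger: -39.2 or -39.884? -39.2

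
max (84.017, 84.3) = 84.3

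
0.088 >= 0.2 False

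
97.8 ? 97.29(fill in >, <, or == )>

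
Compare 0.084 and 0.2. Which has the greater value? 0.2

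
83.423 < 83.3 False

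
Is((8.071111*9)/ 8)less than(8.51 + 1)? Yes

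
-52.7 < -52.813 False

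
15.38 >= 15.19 True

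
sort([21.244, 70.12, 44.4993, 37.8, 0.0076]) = [0.0076, 21.244, 37.8, 44.4993, 70.12]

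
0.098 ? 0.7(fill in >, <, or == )<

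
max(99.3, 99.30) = 99.30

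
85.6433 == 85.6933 False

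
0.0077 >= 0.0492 False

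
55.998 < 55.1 False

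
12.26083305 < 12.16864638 False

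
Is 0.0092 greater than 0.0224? No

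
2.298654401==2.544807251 False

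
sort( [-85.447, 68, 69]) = [-85.447, 68, 69]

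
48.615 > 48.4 True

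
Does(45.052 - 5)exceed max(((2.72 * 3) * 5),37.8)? No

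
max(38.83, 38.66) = 38.83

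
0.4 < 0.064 False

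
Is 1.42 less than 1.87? Yes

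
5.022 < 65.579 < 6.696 False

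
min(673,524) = 524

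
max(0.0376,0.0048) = 0.0376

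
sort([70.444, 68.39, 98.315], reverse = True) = [98.315, 70.444, 68.39]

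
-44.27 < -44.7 False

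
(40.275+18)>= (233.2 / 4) False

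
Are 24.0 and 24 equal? Yes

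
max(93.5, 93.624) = 93.624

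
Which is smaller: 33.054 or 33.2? 33.054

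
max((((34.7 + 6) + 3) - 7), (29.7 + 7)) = 36.7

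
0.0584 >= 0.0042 True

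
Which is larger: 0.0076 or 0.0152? 0.0152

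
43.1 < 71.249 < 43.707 False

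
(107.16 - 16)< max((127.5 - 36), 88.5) True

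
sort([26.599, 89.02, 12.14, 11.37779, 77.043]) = [11.37779, 12.14, 26.599, 77.043, 89.02]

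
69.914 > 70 False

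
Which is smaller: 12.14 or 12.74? 12.14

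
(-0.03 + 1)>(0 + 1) False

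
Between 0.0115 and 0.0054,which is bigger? 0.0115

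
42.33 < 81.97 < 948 True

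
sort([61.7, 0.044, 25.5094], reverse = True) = [61.7, 25.5094, 0.044]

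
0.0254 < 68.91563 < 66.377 False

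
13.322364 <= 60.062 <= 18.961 False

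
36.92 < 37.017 True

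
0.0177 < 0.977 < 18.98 True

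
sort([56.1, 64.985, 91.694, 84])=[56.1, 64.985, 84, 91.694]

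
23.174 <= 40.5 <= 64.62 True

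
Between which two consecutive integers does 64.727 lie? 64 and 65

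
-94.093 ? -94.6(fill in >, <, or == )>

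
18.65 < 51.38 True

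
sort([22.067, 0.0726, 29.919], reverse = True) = [29.919, 22.067, 0.0726]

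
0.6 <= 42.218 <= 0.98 False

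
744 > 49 True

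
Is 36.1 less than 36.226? Yes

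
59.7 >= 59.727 False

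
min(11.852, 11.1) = 11.1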